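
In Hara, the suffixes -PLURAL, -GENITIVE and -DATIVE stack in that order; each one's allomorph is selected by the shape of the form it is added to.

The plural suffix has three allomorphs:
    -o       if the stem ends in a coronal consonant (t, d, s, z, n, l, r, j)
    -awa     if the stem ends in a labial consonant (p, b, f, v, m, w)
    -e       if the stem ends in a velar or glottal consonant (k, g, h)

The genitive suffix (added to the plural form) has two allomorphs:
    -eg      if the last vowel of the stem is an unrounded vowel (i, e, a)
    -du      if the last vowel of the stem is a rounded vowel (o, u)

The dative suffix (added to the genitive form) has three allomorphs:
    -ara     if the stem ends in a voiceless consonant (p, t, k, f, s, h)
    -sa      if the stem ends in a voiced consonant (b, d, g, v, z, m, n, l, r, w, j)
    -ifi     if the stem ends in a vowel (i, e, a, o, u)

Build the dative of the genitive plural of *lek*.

*lek* — final consonant /k/ (velar/glottal) → -e → *leke*.
The plural form *leke* — last vowel /e/ (an unrounded vowel) → -eg → *lekeeg*.
The genitive form *lekeeg*: final sound = /g/, a voiced consonant → -sa → *lekeegsa*.

lekeegsa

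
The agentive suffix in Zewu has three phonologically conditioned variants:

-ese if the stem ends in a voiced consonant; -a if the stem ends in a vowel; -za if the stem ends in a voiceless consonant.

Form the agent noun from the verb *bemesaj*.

bemesajese

Since the final sound of *bemesaj* is /j/ (a voiced consonant), it takes -ese, giving *bemesajese*.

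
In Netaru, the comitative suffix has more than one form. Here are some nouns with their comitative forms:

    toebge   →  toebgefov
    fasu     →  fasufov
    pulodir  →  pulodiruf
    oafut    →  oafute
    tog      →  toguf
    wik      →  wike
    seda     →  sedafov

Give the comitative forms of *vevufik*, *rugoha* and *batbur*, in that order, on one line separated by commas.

Looking at the final sound of each stem: -e when the stem ends in a voiceless consonant (*oafut*, *wik*); -uf when the stem ends in a voiced consonant (*pulodir*, *tog*); -fov when the stem ends in a vowel (*toebge*, *fasu*, *seda*).
The final sound of *vevufik* is /k/, which is a voiceless consonant, so the suffix is -e, giving *vevufike*.
Since the final sound of *rugoha* is /a/ (a vowel), it takes -fov, giving *rugohafov*.
Since the final sound of *batbur* is /r/ (a voiced consonant), it takes -uf, giving *batburuf*.

vevufike, rugohafov, batburuf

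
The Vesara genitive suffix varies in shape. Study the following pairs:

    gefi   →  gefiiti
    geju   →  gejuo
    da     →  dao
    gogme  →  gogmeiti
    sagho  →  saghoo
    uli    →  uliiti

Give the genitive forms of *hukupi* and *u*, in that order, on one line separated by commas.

hukupiiti, uo

Looking at the last vowel of each stem: -iti when the last vowel of the stem is a front vowel (*gefi*, *gogme*, *uli*); -o when the last vowel of the stem is a back vowel (*geju*, *da*, *sagho*).
*hukupi*: last vowel = /i/, a front vowel → -iti → *hukupiiti*.
*u*: last vowel = /u/, a back vowel → -o → *uo*.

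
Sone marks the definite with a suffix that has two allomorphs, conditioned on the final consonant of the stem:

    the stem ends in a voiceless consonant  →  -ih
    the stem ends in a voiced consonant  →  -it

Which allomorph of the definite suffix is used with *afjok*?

*afjok*: final consonant = /k/, voiceless → -ih.

-ih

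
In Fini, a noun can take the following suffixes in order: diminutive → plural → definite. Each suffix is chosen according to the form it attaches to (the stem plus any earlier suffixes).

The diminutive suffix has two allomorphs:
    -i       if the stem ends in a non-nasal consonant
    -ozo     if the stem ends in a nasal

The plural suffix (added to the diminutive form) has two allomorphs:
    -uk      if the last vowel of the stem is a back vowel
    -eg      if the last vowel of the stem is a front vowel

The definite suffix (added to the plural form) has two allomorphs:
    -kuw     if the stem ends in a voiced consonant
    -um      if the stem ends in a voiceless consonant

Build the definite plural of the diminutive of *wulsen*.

wulsenozoukum

Since the final consonant of *wulsen* is /n/ (a nasal), it takes -ozo, giving *wulsenozo*.
Since the last vowel of the diminutive form *wulsenozo* is /o/ (a back vowel), it takes -uk, giving *wulsenozouk*.
The plural form *wulsenozouk* — final consonant /k/ (voiceless) → -um → *wulsenozoukum*.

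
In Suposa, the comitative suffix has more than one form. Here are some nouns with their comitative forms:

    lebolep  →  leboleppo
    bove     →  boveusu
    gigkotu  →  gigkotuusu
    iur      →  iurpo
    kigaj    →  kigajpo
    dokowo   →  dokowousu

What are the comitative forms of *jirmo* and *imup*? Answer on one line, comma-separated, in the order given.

The alternation tracks the final sound of the stem — -po when the stem ends in a consonant (*lebolep*, *iur*, *kigaj*); -usu when the stem ends in a vowel (*bove*, *gigkotu*, *dokowo*).
The final sound of *jirmo* is /o/, which is a vowel, so the suffix is -usu, giving *jirmousu*.
*imup*: final sound = /p/, a consonant → -po → *imuppo*.

jirmousu, imuppo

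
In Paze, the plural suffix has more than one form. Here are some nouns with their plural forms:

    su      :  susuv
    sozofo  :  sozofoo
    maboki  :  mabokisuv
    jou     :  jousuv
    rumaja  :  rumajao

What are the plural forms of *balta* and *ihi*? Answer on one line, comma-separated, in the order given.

baltao, ihisuv

The suffix is conditioned by the last vowel: -suv when the last vowel of the stem is a high vowel (*su*, *maboki*, *jou*); -o when the last vowel of the stem is a non-high vowel (*sozofo*, *rumaja*).
Since the last vowel of *balta* is /a/ (a non-high vowel), it takes -o, giving *baltao*.
*ihi* — last vowel /i/ (a high vowel) → -suv → *ihisuv*.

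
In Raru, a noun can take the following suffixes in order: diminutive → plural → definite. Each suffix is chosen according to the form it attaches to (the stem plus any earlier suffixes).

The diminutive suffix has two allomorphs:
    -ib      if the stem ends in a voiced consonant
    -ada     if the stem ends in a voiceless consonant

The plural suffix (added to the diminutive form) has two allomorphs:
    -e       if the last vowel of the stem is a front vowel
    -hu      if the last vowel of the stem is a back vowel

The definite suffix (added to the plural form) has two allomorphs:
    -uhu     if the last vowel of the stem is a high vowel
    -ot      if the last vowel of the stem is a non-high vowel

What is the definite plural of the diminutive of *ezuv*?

Since the final consonant of *ezuv* is /v/ (voiced), it takes -ib, giving *ezuvib*.
The diminutive form *ezuvib*: last vowel = /i/, a front vowel → -e → *ezuvibe*.
The last vowel of the plural form *ezuvibe* is /e/, which is a non-high vowel, so the definite suffix is -ot, giving *ezuvibeot*.

ezuvibeot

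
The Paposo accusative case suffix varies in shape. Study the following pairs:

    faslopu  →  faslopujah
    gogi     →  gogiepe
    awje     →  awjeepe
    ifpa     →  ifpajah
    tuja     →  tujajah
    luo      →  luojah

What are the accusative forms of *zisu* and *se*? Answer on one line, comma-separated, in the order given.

zisujah, seepe

The pattern is front/back vowel harmony: -epe when the last vowel of the stem is a front vowel (*gogi*, *awje*); -jah when the last vowel of the stem is a back vowel (*faslopu*, *ifpa*, *tuja*, *luo*).
*zisu*: last vowel = /u/, a back vowel → -jah → *zisujah*.
*se*: last vowel = /e/, a front vowel → -epe → *seepe*.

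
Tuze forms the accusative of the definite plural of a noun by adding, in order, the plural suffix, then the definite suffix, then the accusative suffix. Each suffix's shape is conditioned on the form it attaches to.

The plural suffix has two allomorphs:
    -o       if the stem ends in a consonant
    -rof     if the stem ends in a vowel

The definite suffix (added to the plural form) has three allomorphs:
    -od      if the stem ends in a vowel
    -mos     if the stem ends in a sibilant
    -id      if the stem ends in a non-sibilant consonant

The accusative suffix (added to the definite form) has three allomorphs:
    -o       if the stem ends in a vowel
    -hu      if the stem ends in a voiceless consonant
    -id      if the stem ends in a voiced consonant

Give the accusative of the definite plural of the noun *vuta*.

vutarofidid

*vuta* — final sound /a/ (a vowel) → -rof → *vutarof*.
The plural form *vutarof*: final sound = /f/, a non-sibilant consonant → -id → *vutarofid*.
The definite form *vutarofid*: final sound = /d/, a voiced consonant → -id → *vutarofidid*.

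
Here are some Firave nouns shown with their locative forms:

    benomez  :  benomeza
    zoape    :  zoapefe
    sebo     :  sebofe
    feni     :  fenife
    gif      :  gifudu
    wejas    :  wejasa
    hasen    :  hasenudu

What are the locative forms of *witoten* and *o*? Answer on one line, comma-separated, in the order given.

witotenudu, ofe

The suffix is conditioned by the final sound: -a when the stem ends in a sibilant (*benomez*, *wejas*); -udu when the stem ends in a non-sibilant consonant (*gif*, *hasen*); -fe when the stem ends in a vowel (*zoape*, *sebo*, *feni*).
*witoten*: final sound = /n/, a non-sibilant consonant → -udu → *witotenudu*.
*o*: final sound = /o/, a vowel → -fe → *ofe*.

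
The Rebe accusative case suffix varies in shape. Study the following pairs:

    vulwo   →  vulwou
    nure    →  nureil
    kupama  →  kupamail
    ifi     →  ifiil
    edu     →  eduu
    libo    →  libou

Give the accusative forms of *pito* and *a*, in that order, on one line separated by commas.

pitou, ail

Looking at the last vowel of each stem: -u when the last vowel of the stem is a rounded vowel (*vulwo*, *edu*, *libo*); -il when the last vowel of the stem is an unrounded vowel (*nure*, *kupama*, *ifi*).
*pito* — last vowel /o/ (a rounded vowel) → -u → *pitou*.
*a*: last vowel = /a/, an unrounded vowel → -il → *ail*.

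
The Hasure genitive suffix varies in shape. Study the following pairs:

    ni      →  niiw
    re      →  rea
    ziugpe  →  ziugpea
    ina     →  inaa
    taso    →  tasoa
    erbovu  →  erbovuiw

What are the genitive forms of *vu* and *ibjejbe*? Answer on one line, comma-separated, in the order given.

vuiw, ibjejbea

The alternation tracks the last vowel of the stem — -iw when the last vowel of the stem is a high vowel (*ni*, *erbovu*); -a when the last vowel of the stem is a non-high vowel (*re*, *ziugpe*, *ina*, *taso*).
Since the last vowel of *vu* is /u/ (a high vowel), it takes -iw, giving *vuiw*.
The last vowel of *ibjejbe* is /e/, which is a non-high vowel, so the suffix is -a, giving *ibjejbea*.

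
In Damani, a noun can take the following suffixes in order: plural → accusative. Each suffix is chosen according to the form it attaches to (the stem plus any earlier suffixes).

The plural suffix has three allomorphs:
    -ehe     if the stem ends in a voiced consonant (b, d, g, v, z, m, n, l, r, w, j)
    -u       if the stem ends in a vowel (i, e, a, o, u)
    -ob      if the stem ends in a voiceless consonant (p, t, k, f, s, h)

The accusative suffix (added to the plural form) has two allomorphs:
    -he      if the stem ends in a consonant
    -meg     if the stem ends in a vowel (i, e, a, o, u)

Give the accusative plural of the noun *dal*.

dalehemeg

*dal* — final sound /l/ (a voiced consonant) → -ehe → *dalehe*.
Since the final sound of the plural form *dalehe* is /e/ (a vowel), it takes -meg, giving *dalehemeg*.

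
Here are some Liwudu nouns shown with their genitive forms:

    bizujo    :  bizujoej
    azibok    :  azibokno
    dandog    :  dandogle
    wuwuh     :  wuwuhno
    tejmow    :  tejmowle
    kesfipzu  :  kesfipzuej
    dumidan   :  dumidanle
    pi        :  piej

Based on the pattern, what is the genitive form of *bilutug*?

The pattern is voicing of the final sound: -no when the stem ends in a voiceless consonant (*azibok*, *wuwuh*); -le when the stem ends in a voiced consonant (*dandog*, *tejmow*, *dumidan*); -ej when the stem ends in a vowel (*bizujo*, *kesfipzu*, *pi*).
*bilutug*: final sound = /g/, a voiced consonant → -le → *bilutugle*.

bilutugle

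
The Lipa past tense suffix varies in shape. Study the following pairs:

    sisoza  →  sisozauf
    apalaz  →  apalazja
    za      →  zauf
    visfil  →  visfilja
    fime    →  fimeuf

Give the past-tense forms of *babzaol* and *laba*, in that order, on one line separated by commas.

babzaolja, labauf

The alternation tracks the final sound of the stem — -ja when the stem ends in a consonant (*apalaz*, *visfil*); -uf when the stem ends in a vowel (*sisoza*, *za*, *fime*).
The final sound of *babzaol* is /l/, which is a consonant, so the suffix is -ja, giving *babzaolja*.
Since the final sound of *laba* is /a/ (a vowel), it takes -uf, giving *labauf*.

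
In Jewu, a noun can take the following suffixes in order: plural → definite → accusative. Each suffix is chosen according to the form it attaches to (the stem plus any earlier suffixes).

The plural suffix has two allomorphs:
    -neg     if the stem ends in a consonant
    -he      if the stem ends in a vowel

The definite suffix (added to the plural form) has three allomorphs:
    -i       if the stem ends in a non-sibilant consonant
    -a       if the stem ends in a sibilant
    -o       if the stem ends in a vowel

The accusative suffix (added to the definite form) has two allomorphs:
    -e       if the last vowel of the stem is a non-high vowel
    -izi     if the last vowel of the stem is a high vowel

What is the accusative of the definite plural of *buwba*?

Since the final sound of *buwba* is /a/ (a vowel), it takes -he, giving *buwbahe*.
The final sound of the plural form *buwbahe* is /e/, which is a vowel, so the definite suffix is -o, giving *buwbaheo*.
Since the last vowel of the definite form *buwbaheo* is /o/ (a non-high vowel), it takes -e, giving *buwbaheoe*.

buwbaheoe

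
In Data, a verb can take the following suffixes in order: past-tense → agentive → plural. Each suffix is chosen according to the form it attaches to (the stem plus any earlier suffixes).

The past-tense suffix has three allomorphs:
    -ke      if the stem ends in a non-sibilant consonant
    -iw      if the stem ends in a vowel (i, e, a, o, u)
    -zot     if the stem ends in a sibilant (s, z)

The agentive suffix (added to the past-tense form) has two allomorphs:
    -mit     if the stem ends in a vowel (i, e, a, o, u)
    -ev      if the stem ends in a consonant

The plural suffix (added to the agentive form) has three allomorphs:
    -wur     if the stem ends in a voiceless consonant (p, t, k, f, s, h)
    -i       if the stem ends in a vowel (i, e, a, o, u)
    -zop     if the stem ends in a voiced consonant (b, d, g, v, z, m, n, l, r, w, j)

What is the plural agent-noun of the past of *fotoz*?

Since the final sound of *fotoz* is /z/ (a sibilant), it takes -zot, giving *fotozzot*.
The final sound of the past-tense form *fotozzot* is /t/, which is a consonant, so the agentive suffix is -ev, giving *fotozzotev*.
Since the final sound of the agentive form *fotozzotev* is /v/ (a voiced consonant), it takes -zop, giving *fotozzotevzop*.

fotozzotevzop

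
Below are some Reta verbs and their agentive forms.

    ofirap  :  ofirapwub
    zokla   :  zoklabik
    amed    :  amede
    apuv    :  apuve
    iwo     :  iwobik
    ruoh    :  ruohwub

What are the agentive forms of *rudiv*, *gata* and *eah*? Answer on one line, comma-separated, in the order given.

The suffix is conditioned by the final sound: -wub when the stem ends in a voiceless consonant (*ofirap*, *ruoh*); -e when the stem ends in a voiced consonant (*amed*, *apuv*); -bik when the stem ends in a vowel (*zokla*, *iwo*).
The final sound of *rudiv* is /v/, which is a voiced consonant, so the suffix is -e, giving *rudive*.
The final sound of *gata* is /a/, which is a vowel, so the suffix is -bik, giving *gatabik*.
*eah* — final sound /h/ (a voiceless consonant) → -wub → *eahwub*.

rudive, gatabik, eahwub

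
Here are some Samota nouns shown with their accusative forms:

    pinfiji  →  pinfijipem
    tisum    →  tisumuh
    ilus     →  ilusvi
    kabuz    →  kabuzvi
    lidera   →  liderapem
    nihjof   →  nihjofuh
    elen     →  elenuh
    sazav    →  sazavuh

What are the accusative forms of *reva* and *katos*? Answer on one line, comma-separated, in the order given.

The suffix is conditioned by the final sound: -vi when the stem ends in a sibilant (*ilus*, *kabuz*); -uh when the stem ends in a non-sibilant consonant (*tisum*, *nihjof*, *elen*, *sazav*); -pem when the stem ends in a vowel (*pinfiji*, *lidera*).
The final sound of *reva* is /a/, which is a vowel, so the suffix is -pem, giving *revapem*.
Since the final sound of *katos* is /s/ (a sibilant), it takes -vi, giving *katosvi*.

revapem, katosvi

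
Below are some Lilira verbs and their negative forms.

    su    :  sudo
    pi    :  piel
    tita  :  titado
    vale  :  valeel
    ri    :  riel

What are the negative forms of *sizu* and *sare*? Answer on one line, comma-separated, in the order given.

The pattern is front/back vowel harmony: -el when the last vowel of the stem is a front vowel (*pi*, *vale*, *ri*); -do when the last vowel of the stem is a back vowel (*su*, *tita*).
The last vowel of *sizu* is /u/, which is a back vowel, so the suffix is -do, giving *sizudo*.
*sare*: last vowel = /e/, a front vowel → -el → *sareel*.

sizudo, sareel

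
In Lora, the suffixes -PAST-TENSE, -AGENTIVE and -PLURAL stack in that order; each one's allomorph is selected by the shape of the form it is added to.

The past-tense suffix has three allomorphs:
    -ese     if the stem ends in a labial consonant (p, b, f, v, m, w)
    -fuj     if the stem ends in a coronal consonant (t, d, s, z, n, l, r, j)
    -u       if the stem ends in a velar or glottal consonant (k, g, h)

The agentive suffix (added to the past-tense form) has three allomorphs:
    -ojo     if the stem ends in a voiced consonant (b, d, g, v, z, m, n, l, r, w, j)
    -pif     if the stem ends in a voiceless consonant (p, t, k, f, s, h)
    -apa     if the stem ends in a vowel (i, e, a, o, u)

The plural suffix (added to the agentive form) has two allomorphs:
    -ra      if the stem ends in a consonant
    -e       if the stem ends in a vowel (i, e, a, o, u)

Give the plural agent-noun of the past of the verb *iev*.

ieveseapae

Since the final consonant of *iev* is /v/ (labial), it takes -ese, giving *ievese*.
The past-tense form *ievese*: final sound = /e/, a vowel → -apa → *ieveseapa*.
The agentive form *ieveseapa* — final sound /a/ (a vowel) → -e → *ieveseapae*.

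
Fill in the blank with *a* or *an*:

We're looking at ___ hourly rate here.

The indefinite article is chosen by the initial *sound* of the following word, not its spelling.
*hourly* begins with the sound /aʊ/ (silent h) — a vowel sound.
So the article is *an*: We're looking at an hourly rate here.

an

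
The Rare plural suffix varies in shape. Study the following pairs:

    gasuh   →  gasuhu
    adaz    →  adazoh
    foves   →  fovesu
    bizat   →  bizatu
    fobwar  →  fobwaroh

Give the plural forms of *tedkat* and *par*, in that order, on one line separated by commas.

Looking at the final consonant of each stem: -u when the stem ends in a voiceless consonant (*gasuh*, *foves*, *bizat*); -oh when the stem ends in a voiced consonant (*adaz*, *fobwar*).
Since the final consonant of *tedkat* is /t/ (voiceless), it takes -u, giving *tedkatu*.
Since the final consonant of *par* is /r/ (voiced), it takes -oh, giving *paroh*.

tedkatu, paroh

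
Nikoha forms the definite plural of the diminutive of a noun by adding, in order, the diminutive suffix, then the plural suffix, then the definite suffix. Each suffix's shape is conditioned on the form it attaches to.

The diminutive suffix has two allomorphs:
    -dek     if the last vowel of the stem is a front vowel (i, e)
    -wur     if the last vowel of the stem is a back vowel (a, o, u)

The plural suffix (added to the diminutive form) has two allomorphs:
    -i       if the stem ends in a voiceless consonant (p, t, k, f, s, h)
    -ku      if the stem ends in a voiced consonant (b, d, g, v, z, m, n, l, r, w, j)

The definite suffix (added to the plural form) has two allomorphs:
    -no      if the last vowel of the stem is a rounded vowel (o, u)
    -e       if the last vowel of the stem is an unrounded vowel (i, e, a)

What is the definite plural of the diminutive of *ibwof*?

ibwofwurkuno

The last vowel of *ibwof* is /o/, which is a back vowel, so the diminutive suffix is -wur, giving *ibwofwur*.
Since the final consonant of the diminutive form *ibwofwur* is /r/ (voiced), it takes -ku, giving *ibwofwurku*.
The last vowel of the plural form *ibwofwurku* is /u/, which is a rounded vowel, so the definite suffix is -no, giving *ibwofwurkuno*.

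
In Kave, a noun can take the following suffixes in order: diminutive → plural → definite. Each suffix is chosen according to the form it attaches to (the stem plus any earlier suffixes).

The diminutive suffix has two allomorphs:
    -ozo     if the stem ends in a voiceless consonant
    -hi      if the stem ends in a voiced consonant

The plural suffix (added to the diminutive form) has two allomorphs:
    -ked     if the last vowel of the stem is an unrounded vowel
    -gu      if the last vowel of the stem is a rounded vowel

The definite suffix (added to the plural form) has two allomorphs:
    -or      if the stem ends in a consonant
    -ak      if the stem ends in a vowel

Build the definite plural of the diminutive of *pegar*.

*pegar* — final consonant /r/ (voiced) → -hi → *pegarhi*.
The last vowel of the diminutive form *pegarhi* is /i/, which is an unrounded vowel, so the plural suffix is -ked, giving *pegarhiked*.
The plural form *pegarhiked* — final sound /d/ (a consonant) → -or → *pegarhikedor*.

pegarhikedor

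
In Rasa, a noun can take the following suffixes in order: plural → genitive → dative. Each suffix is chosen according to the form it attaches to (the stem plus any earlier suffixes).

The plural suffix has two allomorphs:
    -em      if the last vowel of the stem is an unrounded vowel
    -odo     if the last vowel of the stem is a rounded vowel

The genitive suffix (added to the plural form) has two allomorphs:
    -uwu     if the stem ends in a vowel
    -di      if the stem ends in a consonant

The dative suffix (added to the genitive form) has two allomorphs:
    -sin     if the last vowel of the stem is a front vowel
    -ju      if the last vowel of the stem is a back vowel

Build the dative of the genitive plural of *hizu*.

hizuodouwuju

Since the last vowel of *hizu* is /u/ (a rounded vowel), it takes -odo, giving *hizuodo*.
The plural form *hizuodo*: final sound = /o/, a vowel → -uwu → *hizuodouwu*.
The genitive form *hizuodouwu*: last vowel = /u/, a back vowel → -ju → *hizuodouwuju*.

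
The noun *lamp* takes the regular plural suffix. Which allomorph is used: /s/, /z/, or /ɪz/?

The stem *lamp* ends in a voiceless non-sibilant consonant.
The plural suffix surfaces as /ɪz/ after sibilants, /s/ after other voiceless consonants, and /z/ after other voiced sounds.
So the plural -s on *lamp* is pronounced /s/.

/s/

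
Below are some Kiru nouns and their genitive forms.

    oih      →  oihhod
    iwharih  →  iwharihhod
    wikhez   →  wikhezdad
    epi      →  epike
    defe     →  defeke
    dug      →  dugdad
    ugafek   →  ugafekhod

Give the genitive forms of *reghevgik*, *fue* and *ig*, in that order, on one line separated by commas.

reghevgikhod, fueke, igdad

The suffix is conditioned by the final sound: -hod when the stem ends in a voiceless consonant (*oih*, *iwharih*, *ugafek*); -dad when the stem ends in a voiced consonant (*wikhez*, *dug*); -ke when the stem ends in a vowel (*epi*, *defe*).
Since the final sound of *reghevgik* is /k/ (a voiceless consonant), it takes -hod, giving *reghevgikhod*.
*fue*: final sound = /e/, a vowel → -ke → *fueke*.
The final sound of *ig* is /g/, which is a voiced consonant, so the suffix is -dad, giving *igdad*.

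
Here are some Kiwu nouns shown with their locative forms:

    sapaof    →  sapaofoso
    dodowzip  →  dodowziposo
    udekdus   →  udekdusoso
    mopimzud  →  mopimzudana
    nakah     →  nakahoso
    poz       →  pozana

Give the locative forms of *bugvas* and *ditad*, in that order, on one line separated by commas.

Looking at the final consonant of each stem: -oso when the stem ends in a voiceless consonant (*sapaof*, *dodowzip*, *udekdus*, *nakah*); -ana when the stem ends in a voiced consonant (*mopimzud*, *poz*).
Since the final consonant of *bugvas* is /s/ (voiceless), it takes -oso, giving *bugvasoso*.
*ditad*: final consonant = /d/, voiced → -ana → *ditadana*.

bugvasoso, ditadana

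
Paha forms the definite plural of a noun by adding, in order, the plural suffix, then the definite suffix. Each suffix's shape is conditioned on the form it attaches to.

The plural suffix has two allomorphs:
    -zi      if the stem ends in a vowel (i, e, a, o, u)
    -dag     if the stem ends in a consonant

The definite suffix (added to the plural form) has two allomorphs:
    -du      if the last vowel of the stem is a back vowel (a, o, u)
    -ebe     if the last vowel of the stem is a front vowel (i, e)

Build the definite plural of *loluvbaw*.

The final sound of *loluvbaw* is /w/, which is a consonant, so the plural suffix is -dag, giving *loluvbawdag*.
The plural form *loluvbawdag*: last vowel = /a/, a back vowel → -du → *loluvbawdagdu*.

loluvbawdagdu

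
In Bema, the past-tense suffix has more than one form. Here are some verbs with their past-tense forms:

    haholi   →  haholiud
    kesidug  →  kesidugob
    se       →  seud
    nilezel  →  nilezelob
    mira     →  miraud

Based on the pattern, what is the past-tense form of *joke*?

The suffix is conditioned by the final sound: -ob when the stem ends in a consonant (*kesidug*, *nilezel*); -ud when the stem ends in a vowel (*haholi*, *se*, *mira*).
*joke* — final sound /e/ (a vowel) → -ud → *jokeud*.

jokeud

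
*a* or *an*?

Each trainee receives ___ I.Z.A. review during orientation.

The indefinite article is chosen by the initial *sound* of the following word, not its spelling.
The initialism *I.Z.A.* is read letter by letter; the first letter, I, is pronounced /aɪ/, which begins with a vowel sound.
So the article is *an*: Each trainee receives an I.Z.A. review during orientation.

an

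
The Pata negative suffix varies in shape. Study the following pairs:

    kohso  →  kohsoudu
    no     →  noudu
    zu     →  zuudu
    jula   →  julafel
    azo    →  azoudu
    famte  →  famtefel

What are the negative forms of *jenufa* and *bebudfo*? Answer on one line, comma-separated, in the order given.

Looking at the last vowel of each stem: -udu when the last vowel of the stem is a rounded vowel (*kohso*, *no*, *zu*, *azo*); -fel when the last vowel of the stem is an unrounded vowel (*jula*, *famte*).
*jenufa*: last vowel = /a/, an unrounded vowel → -fel → *jenufafel*.
*bebudfo* — last vowel /o/ (a rounded vowel) → -udu → *bebudfoudu*.

jenufafel, bebudfoudu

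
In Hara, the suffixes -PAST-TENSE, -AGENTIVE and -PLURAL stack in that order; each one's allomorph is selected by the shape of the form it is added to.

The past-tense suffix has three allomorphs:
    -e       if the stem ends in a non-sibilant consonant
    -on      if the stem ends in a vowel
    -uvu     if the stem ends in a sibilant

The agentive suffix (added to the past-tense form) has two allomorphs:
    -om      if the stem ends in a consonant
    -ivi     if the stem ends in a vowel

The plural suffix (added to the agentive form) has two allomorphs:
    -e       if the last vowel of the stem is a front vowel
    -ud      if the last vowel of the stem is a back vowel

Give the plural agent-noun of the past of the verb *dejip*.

dejipeivie

The final sound of *dejip* is /p/, which is a non-sibilant consonant, so the past-tense suffix is -e, giving *dejipe*.
Since the final sound of the past-tense form *dejipe* is /e/ (a vowel), it takes -ivi, giving *dejipeivi*.
The last vowel of the agentive form *dejipeivi* is /i/, which is a front vowel, so the plural suffix is -e, giving *dejipeivie*.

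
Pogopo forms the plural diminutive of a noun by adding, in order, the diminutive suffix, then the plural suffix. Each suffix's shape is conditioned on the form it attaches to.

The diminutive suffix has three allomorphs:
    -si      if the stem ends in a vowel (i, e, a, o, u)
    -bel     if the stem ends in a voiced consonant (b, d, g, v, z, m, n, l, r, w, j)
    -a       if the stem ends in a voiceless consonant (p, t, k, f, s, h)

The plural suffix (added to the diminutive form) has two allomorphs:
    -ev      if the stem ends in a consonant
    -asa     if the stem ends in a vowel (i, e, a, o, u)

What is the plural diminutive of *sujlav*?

sujlavbelev

*sujlav*: final sound = /v/, a voiced consonant → -bel → *sujlavbel*.
Since the final sound of the diminutive form *sujlavbel* is /l/ (a consonant), it takes -ev, giving *sujlavbelev*.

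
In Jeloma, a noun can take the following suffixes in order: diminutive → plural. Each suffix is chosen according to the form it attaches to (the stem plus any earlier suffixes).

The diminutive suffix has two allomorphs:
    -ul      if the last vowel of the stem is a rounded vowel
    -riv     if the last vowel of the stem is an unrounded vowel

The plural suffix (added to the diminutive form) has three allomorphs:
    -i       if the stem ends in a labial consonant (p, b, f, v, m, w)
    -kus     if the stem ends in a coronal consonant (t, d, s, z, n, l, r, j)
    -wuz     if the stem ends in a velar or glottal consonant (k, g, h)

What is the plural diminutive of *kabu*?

Since the last vowel of *kabu* is /u/ (a rounded vowel), it takes -ul, giving *kabuul*.
The final consonant of the diminutive form *kabuul* is /l/, which is coronal, so the plural suffix is -kus, giving *kabuulkus*.

kabuulkus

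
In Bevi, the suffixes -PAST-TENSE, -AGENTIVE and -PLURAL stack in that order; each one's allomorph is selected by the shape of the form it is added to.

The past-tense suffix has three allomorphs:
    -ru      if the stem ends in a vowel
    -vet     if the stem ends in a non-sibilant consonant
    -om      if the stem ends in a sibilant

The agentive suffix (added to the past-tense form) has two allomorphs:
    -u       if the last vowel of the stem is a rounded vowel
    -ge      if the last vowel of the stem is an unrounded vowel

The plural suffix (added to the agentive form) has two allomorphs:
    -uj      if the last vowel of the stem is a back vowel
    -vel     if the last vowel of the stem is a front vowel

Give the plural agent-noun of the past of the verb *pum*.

pumvetgevel

Since the final sound of *pum* is /m/ (a non-sibilant consonant), it takes -vet, giving *pumvet*.
The past-tense form *pumvet* — last vowel /e/ (an unrounded vowel) → -ge → *pumvetge*.
Since the last vowel of the agentive form *pumvetge* is /e/ (a front vowel), it takes -vel, giving *pumvetgevel*.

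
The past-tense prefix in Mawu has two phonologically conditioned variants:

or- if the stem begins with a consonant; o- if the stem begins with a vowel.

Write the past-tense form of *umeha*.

The first sound of *umeha* is /u/, which is a vowel, so the prefix is o-, giving *oumeha*.

oumeha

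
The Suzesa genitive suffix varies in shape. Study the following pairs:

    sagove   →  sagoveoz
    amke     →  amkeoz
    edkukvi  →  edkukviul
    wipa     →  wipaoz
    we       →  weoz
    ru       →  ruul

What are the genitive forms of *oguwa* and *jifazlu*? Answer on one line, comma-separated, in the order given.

oguwaoz, jifazluul

Looking at the last vowel of each stem: -ul when the last vowel of the stem is a high vowel (*edkukvi*, *ru*); -oz when the last vowel of the stem is a non-high vowel (*sagove*, *amke*, *wipa*, *we*).
The last vowel of *oguwa* is /a/, which is a non-high vowel, so the suffix is -oz, giving *oguwaoz*.
Since the last vowel of *jifazlu* is /u/ (a high vowel), it takes -ul, giving *jifazluul*.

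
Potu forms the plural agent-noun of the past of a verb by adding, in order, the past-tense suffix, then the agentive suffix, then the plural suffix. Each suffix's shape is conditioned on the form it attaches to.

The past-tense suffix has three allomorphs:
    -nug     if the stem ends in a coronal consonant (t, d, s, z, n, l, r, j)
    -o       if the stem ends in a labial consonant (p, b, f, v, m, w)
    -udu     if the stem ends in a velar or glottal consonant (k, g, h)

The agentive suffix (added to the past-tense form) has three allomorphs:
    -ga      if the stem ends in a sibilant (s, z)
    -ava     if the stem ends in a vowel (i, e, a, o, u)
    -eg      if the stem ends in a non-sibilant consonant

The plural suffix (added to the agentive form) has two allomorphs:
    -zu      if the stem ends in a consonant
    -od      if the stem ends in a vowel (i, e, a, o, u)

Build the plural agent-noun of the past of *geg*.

*geg*: final consonant = /g/, velar/glottal → -udu → *gegudu*.
Since the final sound of the past-tense form *gegudu* is /u/ (a vowel), it takes -ava, giving *geguduava*.
The agentive form *geguduava* — final sound /a/ (a vowel) → -od → *geguduavaod*.

geguduavaod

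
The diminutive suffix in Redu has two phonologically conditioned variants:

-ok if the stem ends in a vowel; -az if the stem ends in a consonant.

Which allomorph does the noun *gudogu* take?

*gudogu* — final sound /u/ (a vowel) → -ok.

-ok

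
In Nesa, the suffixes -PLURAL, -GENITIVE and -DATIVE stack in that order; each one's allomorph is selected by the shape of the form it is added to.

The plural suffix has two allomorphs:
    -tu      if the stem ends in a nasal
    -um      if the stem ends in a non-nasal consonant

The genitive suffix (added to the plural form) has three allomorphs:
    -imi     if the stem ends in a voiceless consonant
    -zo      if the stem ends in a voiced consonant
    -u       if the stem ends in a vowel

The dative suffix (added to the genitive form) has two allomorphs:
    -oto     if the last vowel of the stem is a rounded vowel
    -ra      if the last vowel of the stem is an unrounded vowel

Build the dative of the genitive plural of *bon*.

The final consonant of *bon* is /n/, which is a nasal, so the plural suffix is -tu, giving *bontu*.
Since the final sound of the plural form *bontu* is /u/ (a vowel), it takes -u, giving *bontuu*.
The last vowel of the genitive form *bontuu* is /u/, which is a rounded vowel, so the dative suffix is -oto, giving *bontuuoto*.

bontuuoto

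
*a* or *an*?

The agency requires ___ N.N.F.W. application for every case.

The indefinite article is chosen by the initial *sound* of the following word, not its spelling.
The initialism *N.N.F.W.* is read letter by letter; the first letter, N, is pronounced /ɛn/, which begins with a vowel sound.
So the article is *an*: The agency requires an N.N.F.W. application for every case.

an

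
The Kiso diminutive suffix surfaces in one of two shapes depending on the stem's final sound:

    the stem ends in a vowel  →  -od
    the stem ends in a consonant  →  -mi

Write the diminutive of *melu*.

The final sound of *melu* is /u/, which is a vowel, so the suffix is -od, giving *meluod*.

meluod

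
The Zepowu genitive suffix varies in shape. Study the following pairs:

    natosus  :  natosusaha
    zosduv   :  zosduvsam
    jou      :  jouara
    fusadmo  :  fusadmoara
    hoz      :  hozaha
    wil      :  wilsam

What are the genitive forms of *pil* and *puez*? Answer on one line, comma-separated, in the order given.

Looking at the final sound of each stem: -aha when the stem ends in a sibilant (*natosus*, *hoz*); -sam when the stem ends in a non-sibilant consonant (*zosduv*, *wil*); -ara when the stem ends in a vowel (*jou*, *fusadmo*).
*pil*: final sound = /l/, a non-sibilant consonant → -sam → *pilsam*.
*puez*: final sound = /z/, a sibilant → -aha → *puezaha*.

pilsam, puezaha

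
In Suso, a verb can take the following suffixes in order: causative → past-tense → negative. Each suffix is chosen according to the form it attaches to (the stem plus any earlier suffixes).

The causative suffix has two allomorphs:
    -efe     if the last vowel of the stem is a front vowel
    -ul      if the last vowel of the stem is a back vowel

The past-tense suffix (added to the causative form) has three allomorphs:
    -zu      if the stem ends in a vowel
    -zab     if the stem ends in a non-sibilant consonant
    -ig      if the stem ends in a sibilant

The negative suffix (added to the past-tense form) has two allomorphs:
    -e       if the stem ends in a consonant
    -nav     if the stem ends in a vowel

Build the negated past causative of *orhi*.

Since the last vowel of *orhi* is /i/ (a front vowel), it takes -efe, giving *orhiefe*.
The final sound of the causative form *orhiefe* is /e/, which is a vowel, so the past-tense suffix is -zu, giving *orhiefezu*.
The past-tense form *orhiefezu* — final sound /u/ (a vowel) → -nav → *orhiefezunav*.

orhiefezunav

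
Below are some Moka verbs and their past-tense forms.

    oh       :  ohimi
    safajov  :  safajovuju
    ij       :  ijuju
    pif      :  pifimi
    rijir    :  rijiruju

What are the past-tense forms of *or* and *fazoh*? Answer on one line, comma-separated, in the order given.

The suffix is conditioned by the final consonant: -imi when the stem ends in a voiceless consonant (*oh*, *pif*); -uju when the stem ends in a voiced consonant (*safajov*, *ij*, *rijir*).
Since the final consonant of *or* is /r/ (voiced), it takes -uju, giving *oruju*.
*fazoh* — final consonant /h/ (voiceless) → -imi → *fazohimi*.

oruju, fazohimi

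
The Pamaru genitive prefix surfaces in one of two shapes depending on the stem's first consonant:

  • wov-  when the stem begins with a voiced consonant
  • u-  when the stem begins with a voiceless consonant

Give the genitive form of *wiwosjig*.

wovwiwosjig

Since the first consonant of *wiwosjig* is /w/ (voiced), it takes wov-, giving *wovwiwosjig*.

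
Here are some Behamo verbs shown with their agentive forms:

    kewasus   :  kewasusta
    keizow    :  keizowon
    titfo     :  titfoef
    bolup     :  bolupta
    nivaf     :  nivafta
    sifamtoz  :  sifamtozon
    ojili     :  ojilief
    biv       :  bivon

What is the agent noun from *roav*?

The pattern is voicing of the final sound: -ta when the stem ends in a voiceless consonant (*kewasus*, *bolup*, *nivaf*); -on when the stem ends in a voiced consonant (*keizow*, *sifamtoz*, *biv*); -ef when the stem ends in a vowel (*titfo*, *ojili*).
Since the final sound of *roav* is /v/ (a voiced consonant), it takes -on, giving *roavon*.

roavon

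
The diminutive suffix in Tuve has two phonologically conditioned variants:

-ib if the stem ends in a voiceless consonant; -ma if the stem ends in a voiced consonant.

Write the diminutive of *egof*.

*egof*: final consonant = /f/, voiceless → -ib → *egofib*.

egofib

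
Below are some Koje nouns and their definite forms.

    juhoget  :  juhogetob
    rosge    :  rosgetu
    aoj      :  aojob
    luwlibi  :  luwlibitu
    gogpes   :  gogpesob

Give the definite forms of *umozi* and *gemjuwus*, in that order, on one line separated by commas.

Looking at the final sound of each stem: -ob when the stem ends in a consonant (*juhoget*, *aoj*, *gogpes*); -tu when the stem ends in a vowel (*rosge*, *luwlibi*).
Since the final sound of *umozi* is /i/ (a vowel), it takes -tu, giving *umozitu*.
*gemjuwus*: final sound = /s/, a consonant → -ob → *gemjuwusob*.

umozitu, gemjuwusob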